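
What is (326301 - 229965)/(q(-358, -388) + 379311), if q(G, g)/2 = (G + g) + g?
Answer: 32112/125681 ≈ 0.25550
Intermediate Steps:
q(G, g) = 2*G + 4*g (q(G, g) = 2*((G + g) + g) = 2*(G + 2*g) = 2*G + 4*g)
(326301 - 229965)/(q(-358, -388) + 379311) = (326301 - 229965)/((2*(-358) + 4*(-388)) + 379311) = 96336/((-716 - 1552) + 379311) = 96336/(-2268 + 379311) = 96336/377043 = 96336*(1/377043) = 32112/125681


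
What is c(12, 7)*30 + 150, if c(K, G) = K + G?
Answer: 720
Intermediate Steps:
c(K, G) = G + K
c(12, 7)*30 + 150 = (7 + 12)*30 + 150 = 19*30 + 150 = 570 + 150 = 720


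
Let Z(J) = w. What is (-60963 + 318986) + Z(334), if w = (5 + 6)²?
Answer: 258144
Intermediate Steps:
w = 121 (w = 11² = 121)
Z(J) = 121
(-60963 + 318986) + Z(334) = (-60963 + 318986) + 121 = 258023 + 121 = 258144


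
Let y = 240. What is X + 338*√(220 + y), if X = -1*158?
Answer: -158 + 676*√115 ≈ 7091.3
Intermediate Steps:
X = -158
X + 338*√(220 + y) = -158 + 338*√(220 + 240) = -158 + 338*√460 = -158 + 338*(2*√115) = -158 + 676*√115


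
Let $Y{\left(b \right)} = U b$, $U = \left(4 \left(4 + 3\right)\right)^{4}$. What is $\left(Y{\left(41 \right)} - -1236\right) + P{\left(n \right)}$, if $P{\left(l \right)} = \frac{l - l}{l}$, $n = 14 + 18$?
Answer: $25202132$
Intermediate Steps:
$n = 32$
$U = 614656$ ($U = \left(4 \cdot 7\right)^{4} = 28^{4} = 614656$)
$P{\left(l \right)} = 0$ ($P{\left(l \right)} = \frac{0}{l} = 0$)
$Y{\left(b \right)} = 614656 b$
$\left(Y{\left(41 \right)} - -1236\right) + P{\left(n \right)} = \left(614656 \cdot 41 - -1236\right) + 0 = \left(25200896 + 1236\right) + 0 = 25202132 + 0 = 25202132$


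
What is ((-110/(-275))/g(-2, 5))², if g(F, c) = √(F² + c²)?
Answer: 4/725 ≈ 0.0055172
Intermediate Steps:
((-110/(-275))/g(-2, 5))² = ((-110/(-275))/(√((-2)² + 5²)))² = ((-110*(-1/275))/(√(4 + 25)))² = (2/(5*(√29)))² = (2*(√29/29)/5)² = (2*√29/145)² = 4/725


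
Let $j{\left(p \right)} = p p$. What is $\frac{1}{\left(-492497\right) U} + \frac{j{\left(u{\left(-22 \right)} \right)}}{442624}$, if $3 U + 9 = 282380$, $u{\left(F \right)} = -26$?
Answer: $\frac{1807869289495}{1183737200734144} \approx 0.0015273$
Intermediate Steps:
$U = \frac{282371}{3}$ ($U = -3 + \frac{1}{3} \cdot 282380 = -3 + \frac{282380}{3} = \frac{282371}{3} \approx 94124.0$)
$j{\left(p \right)} = p^{2}$
$\frac{1}{\left(-492497\right) U} + \frac{j{\left(u{\left(-22 \right)} \right)}}{442624} = \frac{1}{\left(-492497\right) \frac{282371}{3}} + \frac{\left(-26\right)^{2}}{442624} = \left(- \frac{1}{492497}\right) \frac{3}{282371} + 676 \cdot \frac{1}{442624} = - \frac{3}{139066870387} + \frac{13}{8512} = \frac{1807869289495}{1183737200734144}$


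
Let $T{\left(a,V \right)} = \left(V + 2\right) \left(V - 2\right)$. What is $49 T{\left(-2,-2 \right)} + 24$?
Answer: $24$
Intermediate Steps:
$T{\left(a,V \right)} = \left(-2 + V\right) \left(2 + V\right)$ ($T{\left(a,V \right)} = \left(2 + V\right) \left(-2 + V\right) = \left(-2 + V\right) \left(2 + V\right)$)
$49 T{\left(-2,-2 \right)} + 24 = 49 \left(-4 + \left(-2\right)^{2}\right) + 24 = 49 \left(-4 + 4\right) + 24 = 49 \cdot 0 + 24 = 0 + 24 = 24$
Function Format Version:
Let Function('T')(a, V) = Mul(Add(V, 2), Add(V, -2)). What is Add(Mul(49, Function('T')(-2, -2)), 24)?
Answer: 24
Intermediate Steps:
Function('T')(a, V) = Mul(Add(-2, V), Add(2, V)) (Function('T')(a, V) = Mul(Add(2, V), Add(-2, V)) = Mul(Add(-2, V), Add(2, V)))
Add(Mul(49, Function('T')(-2, -2)), 24) = Add(Mul(49, Add(-4, Pow(-2, 2))), 24) = Add(Mul(49, Add(-4, 4)), 24) = Add(Mul(49, 0), 24) = Add(0, 24) = 24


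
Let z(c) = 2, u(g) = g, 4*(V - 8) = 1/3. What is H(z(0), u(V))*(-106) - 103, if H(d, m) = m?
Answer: -5759/6 ≈ -959.83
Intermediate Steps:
V = 97/12 (V = 8 + (¼)/3 = 8 + (¼)*(⅓) = 8 + 1/12 = 97/12 ≈ 8.0833)
H(z(0), u(V))*(-106) - 103 = (97/12)*(-106) - 103 = -5141/6 - 103 = -5759/6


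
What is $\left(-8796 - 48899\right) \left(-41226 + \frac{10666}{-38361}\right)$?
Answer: $\frac{91243560834140}{38361} \approx 2.3786 \cdot 10^{9}$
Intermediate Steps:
$\left(-8796 - 48899\right) \left(-41226 + \frac{10666}{-38361}\right) = - 57695 \left(-41226 + 10666 \left(- \frac{1}{38361}\right)\right) = - 57695 \left(-41226 - \frac{10666}{38361}\right) = \left(-57695\right) \left(- \frac{1581481252}{38361}\right) = \frac{91243560834140}{38361}$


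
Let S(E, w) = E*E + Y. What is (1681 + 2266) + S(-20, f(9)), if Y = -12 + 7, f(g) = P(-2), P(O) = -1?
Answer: 4342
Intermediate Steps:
f(g) = -1
Y = -5
S(E, w) = -5 + E² (S(E, w) = E*E - 5 = E² - 5 = -5 + E²)
(1681 + 2266) + S(-20, f(9)) = (1681 + 2266) + (-5 + (-20)²) = 3947 + (-5 + 400) = 3947 + 395 = 4342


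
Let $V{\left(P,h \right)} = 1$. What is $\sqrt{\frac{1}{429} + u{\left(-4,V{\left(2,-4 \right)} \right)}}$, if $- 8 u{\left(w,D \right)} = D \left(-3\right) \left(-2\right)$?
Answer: $\frac{i \sqrt{550407}}{858} \approx 0.86468 i$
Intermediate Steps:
$u{\left(w,D \right)} = - \frac{3 D}{4}$ ($u{\left(w,D \right)} = - \frac{D \left(-3\right) \left(-2\right)}{8} = - \frac{- 3 D \left(-2\right)}{8} = - \frac{6 D}{8} = - \frac{3 D}{4}$)
$\sqrt{\frac{1}{429} + u{\left(-4,V{\left(2,-4 \right)} \right)}} = \sqrt{\frac{1}{429} - \frac{3}{4}} = \sqrt{- \frac{1283}{1716}} = \frac{i \sqrt{550407}}{858}$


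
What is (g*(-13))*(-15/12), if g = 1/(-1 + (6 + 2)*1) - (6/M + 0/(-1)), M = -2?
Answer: 715/14 ≈ 51.071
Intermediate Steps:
g = 22/7 (g = 1/(-1 + (6 + 2)*1) - (6/(-2) + 0/(-1)) = 1/(-1 + 8*1) - (6*(-1/2) + 0*(-1)) = 1/(-1 + 8) - (-3 + 0) = 1/7 - 1*(-3) = 1/7 + 3 = 22/7 ≈ 3.1429)
(g*(-13))*(-15/12) = ((22/7)*(-13))*(-15/12) = -(-4290)/(7*12) = -286/7*(-5/4) = 715/14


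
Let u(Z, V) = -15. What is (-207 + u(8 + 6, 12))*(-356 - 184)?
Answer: 119880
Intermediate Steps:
(-207 + u(8 + 6, 12))*(-356 - 184) = (-207 - 15)*(-356 - 184) = -222*(-540) = 119880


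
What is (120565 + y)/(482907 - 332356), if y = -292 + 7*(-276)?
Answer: 118341/150551 ≈ 0.78605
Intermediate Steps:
y = -2224 (y = -292 - 1932 = -2224)
(120565 + y)/(482907 - 332356) = (120565 - 2224)/(482907 - 332356) = 118341/150551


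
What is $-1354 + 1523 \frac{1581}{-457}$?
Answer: $- \frac{3026641}{457} \approx -6622.8$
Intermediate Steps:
$-1354 + 1523 \frac{1581}{-457} = -1354 + 1523 \cdot 1581 \left(- \frac{1}{457}\right) = -1354 + 1523 \left(- \frac{1581}{457}\right) = -1354 - \frac{2407863}{457} = - \frac{3026641}{457}$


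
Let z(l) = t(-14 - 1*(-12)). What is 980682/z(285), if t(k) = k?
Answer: -490341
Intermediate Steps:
z(l) = -2 (z(l) = -14 - 1*(-12) = -14 + 12 = -2)
980682/z(285) = 980682/(-2) = 980682*(-½) = -490341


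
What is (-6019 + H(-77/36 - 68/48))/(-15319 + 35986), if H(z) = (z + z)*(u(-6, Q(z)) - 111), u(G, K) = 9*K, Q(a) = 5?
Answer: -16649/62001 ≈ -0.26853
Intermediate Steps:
H(z) = -132*z (H(z) = (z + z)*(9*5 - 111) = (2*z)*(45 - 111) = (2*z)*(-66) = -132*z)
(-6019 + H(-77/36 - 68/48))/(-15319 + 35986) = (-6019 - 132*(-77/36 - 68/48))/(-15319 + 35986) = (-6019 - 132*(-77*1/36 - 68*1/48))/20667 = (-6019 - 132*(-77/36 - 17/12))*(1/20667) = (-6019 - 132*(-32/9))*(1/20667) = (-6019 + 1408/3)*(1/20667) = -16649/3*1/20667 = -16649/62001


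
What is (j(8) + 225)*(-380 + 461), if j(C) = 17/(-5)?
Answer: 89748/5 ≈ 17950.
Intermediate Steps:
j(C) = -17/5 (j(C) = 17*(-1/5) = -17/5)
(j(8) + 225)*(-380 + 461) = (-17/5 + 225)*(-380 + 461) = (1108/5)*81 = 89748/5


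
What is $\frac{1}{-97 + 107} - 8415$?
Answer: $- \frac{84149}{10} \approx -8414.9$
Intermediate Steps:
$\frac{1}{-97 + 107} - 8415 = \frac{1}{10} - 8415 = - \frac{84149}{10}$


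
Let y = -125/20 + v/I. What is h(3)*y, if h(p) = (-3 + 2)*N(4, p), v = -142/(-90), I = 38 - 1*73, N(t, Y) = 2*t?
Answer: 79318/1575 ≈ 50.361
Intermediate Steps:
I = -35 (I = 38 - 73 = -35)
v = 71/45 (v = -142*(-1/90) = 71/45 ≈ 1.5778)
h(p) = -8 (h(p) = (-3 + 2)*(2*4) = -1*8 = -8)
y = -39659/6300 (y = -125/20 + (71/45)/(-35) = -125*1/20 + (71/45)*(-1/35) = -25/4 - 71/1575 = -39659/6300 ≈ -6.2951)
h(3)*y = -8*(-39659/6300) = 79318/1575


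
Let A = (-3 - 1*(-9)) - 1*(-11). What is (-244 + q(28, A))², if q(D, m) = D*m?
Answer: 53824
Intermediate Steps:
A = 17 (A = (-3 + 9) + 11 = 6 + 11 = 17)
(-244 + q(28, A))² = (-244 + 28*17)² = (-244 + 476)² = 232² = 53824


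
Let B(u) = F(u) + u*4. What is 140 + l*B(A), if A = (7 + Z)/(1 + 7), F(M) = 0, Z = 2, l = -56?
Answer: -112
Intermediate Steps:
A = 9/8 (A = (7 + 2)/(1 + 7) = 9/8 ≈ 1.1250)
B(u) = 4*u (B(u) = 0 + u*4 = 0 + 4*u = 4*u)
140 + l*B(A) = 140 - 224*9/8 = 140 - 56*9/2 = 140 - 252 = -112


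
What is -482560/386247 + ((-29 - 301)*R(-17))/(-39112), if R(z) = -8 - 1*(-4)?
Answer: -2422966595/1888361583 ≈ -1.2831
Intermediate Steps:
R(z) = -4 (R(z) = -8 + 4 = -4)
-482560/386247 + ((-29 - 301)*R(-17))/(-39112) = -482560/386247 + ((-29 - 301)*(-4))/(-39112) = -482560*1/386247 - 330*(-4)*(-1/39112) = -482560/386247 + 1320*(-1/39112) = -482560/386247 - 165/4889 = -2422966595/1888361583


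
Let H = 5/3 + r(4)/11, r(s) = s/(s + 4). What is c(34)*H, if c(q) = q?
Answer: 1921/33 ≈ 58.212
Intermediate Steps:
r(s) = s/(4 + s)
H = 113/66 (H = 5/3 + (4/(4 + 4))/11 = 5*(⅓) + (4/8)*(1/11) = 5/3 + (4*(⅛))*(1/11) = 5/3 + (½)*(1/11) = 5/3 + 1/22 = 113/66 ≈ 1.7121)
c(34)*H = 34*(113/66) = 1921/33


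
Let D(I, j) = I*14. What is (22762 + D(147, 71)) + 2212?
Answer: 27032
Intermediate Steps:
D(I, j) = 14*I
(22762 + D(147, 71)) + 2212 = (22762 + 14*147) + 2212 = (22762 + 2058) + 2212 = 24820 + 2212 = 27032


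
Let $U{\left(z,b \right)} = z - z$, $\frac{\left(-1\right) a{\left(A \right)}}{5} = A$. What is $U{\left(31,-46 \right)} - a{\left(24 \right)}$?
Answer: $120$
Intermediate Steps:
$a{\left(A \right)} = - 5 A$
$U{\left(z,b \right)} = 0$
$U{\left(31,-46 \right)} - a{\left(24 \right)} = 0 - \left(-5\right) 24 = 0 - -120 = 0 + 120 = 120$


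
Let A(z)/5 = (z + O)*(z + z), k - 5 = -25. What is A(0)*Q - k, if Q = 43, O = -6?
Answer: 20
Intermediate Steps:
k = -20 (k = 5 - 25 = -20)
A(z) = 10*z*(-6 + z) (A(z) = 5*((z - 6)*(z + z)) = 5*((-6 + z)*(2*z)) = 5*(2*z*(-6 + z)) = 10*z*(-6 + z))
A(0)*Q - k = (10*0*(-6 + 0))*43 - 1*(-20) = (10*0*(-6))*43 + 20 = 0*43 + 20 = 0 + 20 = 20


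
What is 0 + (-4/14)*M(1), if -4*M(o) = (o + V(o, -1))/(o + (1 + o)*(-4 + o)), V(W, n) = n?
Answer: 0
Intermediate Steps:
M(o) = -(-1 + o)/(4*(o + (1 + o)*(-4 + o))) (M(o) = -(o - 1)/(4*(o + (1 + o)*(-4 + o))) = -(-1 + o)/(4*(o + (1 + o)*(-4 + o))))
0 + (-4/14)*M(1) = 0 + (-4/14)*((-1 + 1)/(4*(4 - 1*1**2 + 2*1))) = 0 + (-4*1/14)*((1/4)*0/(4 - 1*1 + 2)) = 0 - 0/(14*(4 - 1 + 2)) = 0 - 0/(14*5) = 0 - 2/7*0 = 0 + 0 = 0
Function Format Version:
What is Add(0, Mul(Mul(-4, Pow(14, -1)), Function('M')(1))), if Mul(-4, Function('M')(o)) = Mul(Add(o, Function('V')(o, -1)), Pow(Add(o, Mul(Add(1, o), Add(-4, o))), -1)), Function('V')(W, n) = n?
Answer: 0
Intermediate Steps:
Function('M')(o) = Mul(Rational(-1, 4), Pow(Add(o, Mul(Add(1, o), Add(-4, o))), -1), Add(-1, o)) (Function('M')(o) = Mul(Rational(-1, 4), Mul(Add(o, -1), Pow(Add(o, Mul(Add(1, o), Add(-4, o))), -1))) = Mul(Rational(-1, 4), Mul(Add(-1, o), Pow(Add(o, Mul(Add(1, o), Add(-4, o))), -1))) = Mul(Rational(-1, 4), Mul(Pow(Add(o, Mul(Add(1, o), Add(-4, o))), -1), Add(-1, o))) = Mul(Rational(-1, 4), Pow(Add(o, Mul(Add(1, o), Add(-4, o))), -1), Add(-1, o)))
Add(0, Mul(Mul(-4, Pow(14, -1)), Function('M')(1))) = Add(0, Mul(Mul(-4, Pow(14, -1)), Mul(Rational(1, 4), Pow(Add(4, Mul(-1, Pow(1, 2)), Mul(2, 1)), -1), Add(-1, 1)))) = Add(0, Mul(Mul(-4, Rational(1, 14)), Mul(Rational(1, 4), Pow(Add(4, Mul(-1, 1), 2), -1), 0))) = Add(0, Mul(Rational(-2, 7), Mul(Rational(1, 4), Pow(Add(4, -1, 2), -1), 0))) = Add(0, Mul(Rational(-2, 7), Mul(Rational(1, 4), Pow(5, -1), 0))) = Add(0, Mul(Rational(-2, 7), Mul(Rational(1, 4), Rational(1, 5), 0))) = Add(0, Mul(Rational(-2, 7), 0)) = Add(0, 0) = 0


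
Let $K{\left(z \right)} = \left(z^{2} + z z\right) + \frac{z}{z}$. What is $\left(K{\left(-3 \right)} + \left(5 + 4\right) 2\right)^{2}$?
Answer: $1369$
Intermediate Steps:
$K{\left(z \right)} = 1 + 2 z^{2}$ ($K{\left(z \right)} = \left(z^{2} + z^{2}\right) + 1 = 2 z^{2} + 1 = 1 + 2 z^{2}$)
$\left(K{\left(-3 \right)} + \left(5 + 4\right) 2\right)^{2} = \left(\left(1 + 2 \left(-3\right)^{2}\right) + \left(5 + 4\right) 2\right)^{2} = \left(\left(1 + 2 \cdot 9\right) + 9 \cdot 2\right)^{2} = \left(\left(1 + 18\right) + 18\right)^{2} = \left(19 + 18\right)^{2} = 37^{2} = 1369$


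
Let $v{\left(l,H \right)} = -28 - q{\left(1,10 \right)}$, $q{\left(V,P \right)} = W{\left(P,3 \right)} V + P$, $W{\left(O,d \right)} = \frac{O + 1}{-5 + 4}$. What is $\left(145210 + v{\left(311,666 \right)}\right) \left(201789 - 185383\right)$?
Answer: $2381872298$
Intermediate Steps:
$W{\left(O,d \right)} = -1 - O$ ($W{\left(O,d \right)} = \frac{1 + O}{-1} = \left(1 + O\right) \left(-1\right) = -1 - O$)
$q{\left(V,P \right)} = P + V \left(-1 - P\right)$ ($q{\left(V,P \right)} = \left(-1 - P\right) V + P = V \left(-1 - P\right) + P = P + V \left(-1 - P\right)$)
$v{\left(l,H \right)} = -27$ ($v{\left(l,H \right)} = -28 - \left(10 - 1 \left(1 + 10\right)\right) = -28 - \left(10 - 1 \cdot 11\right) = -28 - \left(10 - 11\right) = -28 - -1 = -28 + 1 = -27$)
$\left(145210 + v{\left(311,666 \right)}\right) \left(201789 - 185383\right) = \left(145210 - 27\right) \left(201789 - 185383\right) = 145183 \cdot 16406 = 2381872298$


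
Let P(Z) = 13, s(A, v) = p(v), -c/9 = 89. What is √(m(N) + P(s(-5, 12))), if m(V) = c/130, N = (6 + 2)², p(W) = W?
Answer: √115570/130 ≈ 2.6150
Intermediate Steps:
c = -801 (c = -9*89 = -801)
s(A, v) = v
N = 64 (N = 8² = 64)
m(V) = -801/130
√(m(N) + P(s(-5, 12))) = √(-801/130 + 13) = √(889/130) = √115570/130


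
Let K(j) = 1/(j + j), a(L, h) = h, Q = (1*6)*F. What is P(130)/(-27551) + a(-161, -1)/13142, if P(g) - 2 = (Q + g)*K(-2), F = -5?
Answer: 274715/362075242 ≈ 0.00075872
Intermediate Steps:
Q = -30 (Q = (1*6)*(-5) = 6*(-5) = -30)
K(j) = 1/(2*j)
P(g) = 19/2 - g/4 (P(g) = 2 + (-30 + g)*((½)/(-2)) = 2 + (-30 + g)*((½)*(-½)) = 2 + (-30 + g)*(-¼) = 2 + (15/2 - g/4) = 19/2 - g/4)
P(130)/(-27551) + a(-161, -1)/13142 = (19/2 - ¼*130)/(-27551) - 1/13142 = (19/2 - 65/2)*(-1/27551) - 1*1/13142 = -23*(-1/27551) - 1/13142 = 23/27551 - 1/13142 = 274715/362075242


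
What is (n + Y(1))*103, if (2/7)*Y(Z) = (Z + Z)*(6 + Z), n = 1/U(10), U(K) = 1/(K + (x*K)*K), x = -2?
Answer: -14523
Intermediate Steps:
U(K) = 1/(K - 2*K²) (U(K) = 1/(K + (-2*K)*K) = 1/(K - 2*K²))
n = -190 (n = 1/(1/(10*(1 - 2*10))) = 1/(1/(10*(1 - 20))) = 1/((⅒)/(-19)) = 1/((⅒)*(-1/19)) = 1/(-1/190) = -190)
Y(Z) = 7*Z*(6 + Z) (Y(Z) = 7*((Z + Z)*(6 + Z))/2 = 7*((2*Z)*(6 + Z))/2 = 7*(2*Z*(6 + Z))/2 = 7*Z*(6 + Z))
(n + Y(1))*103 = (-190 + 7*1*(6 + 1))*103 = (-190 + 7*1*7)*103 = (-190 + 49)*103 = -141*103 = -14523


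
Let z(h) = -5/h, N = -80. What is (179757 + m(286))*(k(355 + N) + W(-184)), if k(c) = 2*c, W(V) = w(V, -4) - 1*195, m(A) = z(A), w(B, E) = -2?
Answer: 18147905441/286 ≈ 6.3454e+7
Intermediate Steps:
m(A) = -5/A
W(V) = -197 (W(V) = -2 - 1*195 = -2 - 195 = -197)
(179757 + m(286))*(k(355 + N) + W(-184)) = (179757 - 5/286)*(2*(355 - 80) - 197) = (179757 - 5*1/286)*(2*275 - 197) = (179757 - 5/286)*(550 - 197) = (51410497/286)*353 = 18147905441/286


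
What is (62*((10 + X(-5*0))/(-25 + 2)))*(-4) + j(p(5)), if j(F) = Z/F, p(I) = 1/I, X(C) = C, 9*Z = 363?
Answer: 21355/69 ≈ 309.49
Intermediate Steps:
Z = 121/3 (Z = (⅑)*363 = 121/3 ≈ 40.333)
j(F) = 121/(3*F)
(62*((10 + X(-5*0))/(-25 + 2)))*(-4) + j(p(5)) = (62*((10 - 5*0)/(-25 + 2)))*(-4) + 121/(3*(1/5)) = (62*((10 + 0)/(-23)))*(-4) + 121/(3*(⅕)) = (62*(10*(-1/23)))*(-4) + (121/3)*5 = (62*(-10/23))*(-4) + 605/3 = -620/23*(-4) + 605/3 = 2480/23 + 605/3 = 21355/69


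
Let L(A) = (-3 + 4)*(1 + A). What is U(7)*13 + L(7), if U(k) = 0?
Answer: 8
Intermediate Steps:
L(A) = 1 + A (L(A) = 1*(1 + A) = 1 + A)
U(7)*13 + L(7) = 0*13 + (1 + 7) = 0 + 8 = 8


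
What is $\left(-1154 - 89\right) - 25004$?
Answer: $-26247$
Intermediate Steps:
$\left(-1154 - 89\right) - 25004 = -1243 - 25004 = -26247$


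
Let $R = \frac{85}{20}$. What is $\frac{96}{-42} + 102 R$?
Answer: $\frac{6037}{14} \approx 431.21$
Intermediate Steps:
$R = \frac{17}{4}$ ($R = 85 \cdot \frac{1}{20} = \frac{17}{4} \approx 4.25$)
$\frac{96}{-42} + 102 R = \frac{96}{-42} + 102 \cdot \frac{17}{4} = 96 \left(- \frac{1}{42}\right) + \frac{867}{2} = - \frac{16}{7} + \frac{867}{2} = \frac{6037}{14}$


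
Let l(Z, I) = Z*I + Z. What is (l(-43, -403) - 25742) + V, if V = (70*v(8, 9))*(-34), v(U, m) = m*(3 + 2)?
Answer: -115556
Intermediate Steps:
v(U, m) = 5*m (v(U, m) = m*5 = 5*m)
l(Z, I) = Z + I*Z (l(Z, I) = I*Z + Z = Z + I*Z)
V = -107100 (V = (70*(5*9))*(-34) = (70*45)*(-34) = 3150*(-34) = -107100)
(l(-43, -403) - 25742) + V = (-43*(1 - 403) - 25742) - 107100 = (-43*(-402) - 25742) - 107100 = (17286 - 25742) - 107100 = -8456 - 107100 = -115556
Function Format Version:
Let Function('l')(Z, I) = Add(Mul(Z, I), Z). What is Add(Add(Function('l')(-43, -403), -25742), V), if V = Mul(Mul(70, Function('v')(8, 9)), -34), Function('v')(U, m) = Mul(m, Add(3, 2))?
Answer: -115556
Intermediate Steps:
Function('v')(U, m) = Mul(5, m) (Function('v')(U, m) = Mul(m, 5) = Mul(5, m))
Function('l')(Z, I) = Add(Z, Mul(I, Z)) (Function('l')(Z, I) = Add(Mul(I, Z), Z) = Add(Z, Mul(I, Z)))
V = -107100 (V = Mul(Mul(70, Mul(5, 9)), -34) = Mul(Mul(70, 45), -34) = Mul(3150, -34) = -107100)
Add(Add(Function('l')(-43, -403), -25742), V) = Add(Add(Mul(-43, Add(1, -403)), -25742), -107100) = Add(Add(Mul(-43, -402), -25742), -107100) = Add(Add(17286, -25742), -107100) = Add(-8456, -107100) = -115556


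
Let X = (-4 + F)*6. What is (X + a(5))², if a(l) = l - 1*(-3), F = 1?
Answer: 100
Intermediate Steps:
a(l) = 3 + l (a(l) = l + 3 = 3 + l)
X = -18 (X = (-4 + 1)*6 = -3*6 = -18)
(X + a(5))² = (-18 + (3 + 5))² = (-18 + 8)² = (-10)² = 100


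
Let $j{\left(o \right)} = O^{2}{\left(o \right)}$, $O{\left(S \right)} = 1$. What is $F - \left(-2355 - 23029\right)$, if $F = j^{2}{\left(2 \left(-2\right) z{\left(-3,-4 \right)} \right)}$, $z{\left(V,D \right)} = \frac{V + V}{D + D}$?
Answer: $25385$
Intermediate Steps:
$z{\left(V,D \right)} = \frac{V}{D}$ ($z{\left(V,D \right)} = \frac{2 V}{2 D} = 2 V \frac{1}{2 D} = \frac{V}{D}$)
$j{\left(o \right)} = 1$ ($j{\left(o \right)} = 1^{2} = 1$)
$F = 1$ ($F = 1^{2} = 1$)
$F - \left(-2355 - 23029\right) = 1 - \left(-2355 - 23029\right) = 1 - -25384 = 1 + 25384 = 25385$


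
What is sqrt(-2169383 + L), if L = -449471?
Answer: 7*I*sqrt(53446) ≈ 1618.3*I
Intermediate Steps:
sqrt(-2169383 + L) = sqrt(-2169383 - 449471) = sqrt(-2618854) = 7*I*sqrt(53446)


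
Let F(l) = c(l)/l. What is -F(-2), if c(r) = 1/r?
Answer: -¼ ≈ -0.25000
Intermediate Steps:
F(l) = l⁻² (F(l) = 1/(l*l) = l⁻²)
-F(-2) = -1/(-2)² = -1*¼ = -¼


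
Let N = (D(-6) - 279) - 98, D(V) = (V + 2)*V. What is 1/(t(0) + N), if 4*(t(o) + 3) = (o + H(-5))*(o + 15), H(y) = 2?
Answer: -2/697 ≈ -0.0028694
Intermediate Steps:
D(V) = V*(2 + V) (D(V) = (2 + V)*V = V*(2 + V))
t(o) = -3 + (2 + o)*(15 + o)/4 (t(o) = -3 + ((o + 2)*(o + 15))/4 = -3 + ((2 + o)*(15 + o))/4 = -3 + (2 + o)*(15 + o)/4)
N = -353 (N = (-6*(2 - 6) - 279) - 98 = (-6*(-4) - 279) - 98 = (24 - 279) - 98 = -255 - 98 = -353)
1/(t(0) + N) = 1/((9/2 + (¼)*0² + (17/4)*0) - 353) = 1/((9/2 + (¼)*0 + 0) - 353) = 1/((9/2 + 0 + 0) - 353) = 1/(9/2 - 353) = 1/(-697/2) = -2/697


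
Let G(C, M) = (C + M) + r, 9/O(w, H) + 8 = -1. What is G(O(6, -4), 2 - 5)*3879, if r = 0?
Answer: -15516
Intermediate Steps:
O(w, H) = -1 (O(w, H) = 9/(-8 - 1) = 9/(-9) = 9*(-1/9) = -1)
G(C, M) = C + M (G(C, M) = (C + M) + 0 = C + M)
G(O(6, -4), 2 - 5)*3879 = (-1 + (2 - 5))*3879 = (-1 - 3)*3879 = -4*3879 = -15516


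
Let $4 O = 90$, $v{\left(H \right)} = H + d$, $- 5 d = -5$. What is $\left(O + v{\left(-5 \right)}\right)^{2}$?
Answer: $\frac{1369}{4} \approx 342.25$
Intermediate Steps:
$d = 1$ ($d = \left(- \frac{1}{5}\right) \left(-5\right) = 1$)
$v{\left(H \right)} = 1 + H$ ($v{\left(H \right)} = H + 1 = 1 + H$)
$O = \frac{45}{2}$ ($O = \frac{1}{4} \cdot 90 = \frac{45}{2} \approx 22.5$)
$\left(O + v{\left(-5 \right)}\right)^{2} = \left(\frac{45}{2} + \left(1 - 5\right)\right)^{2} = \left(\frac{45}{2} - 4\right)^{2} = \left(\frac{37}{2}\right)^{2} = \frac{1369}{4}$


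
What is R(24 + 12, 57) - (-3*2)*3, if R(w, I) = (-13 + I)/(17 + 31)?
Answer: 227/12 ≈ 18.917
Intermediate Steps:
R(w, I) = -13/48 + I/48 (R(w, I) = (-13 + I)/48 = (-13 + I)*(1/48) = -13/48 + I/48)
R(24 + 12, 57) - (-3*2)*3 = (-13/48 + (1/48)*57) - (-3*2)*3 = (-13/48 + 19/16) - (-6)*3 = 11/12 - 1*(-18) = 11/12 + 18 = 227/12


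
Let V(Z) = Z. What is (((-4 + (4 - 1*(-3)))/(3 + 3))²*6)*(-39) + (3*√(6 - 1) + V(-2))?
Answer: -121/2 + 3*√5 ≈ -53.792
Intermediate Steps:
(((-4 + (4 - 1*(-3)))/(3 + 3))²*6)*(-39) + (3*√(6 - 1) + V(-2)) = (((-4 + (4 - 1*(-3)))/(3 + 3))²*6)*(-39) + (3*√(6 - 1) - 2) = (((-4 + (4 + 3))/6)²*6)*(-39) + (3*√5 - 2) = (((-4 + 7)*(⅙))²*6)*(-39) + (-2 + 3*√5) = ((3*(⅙))²*6)*(-39) + (-2 + 3*√5) = ((½)²*6)*(-39) + (-2 + 3*√5) = ((¼)*6)*(-39) + (-2 + 3*√5) = (3/2)*(-39) + (-2 + 3*√5) = -117/2 + (-2 + 3*√5) = -121/2 + 3*√5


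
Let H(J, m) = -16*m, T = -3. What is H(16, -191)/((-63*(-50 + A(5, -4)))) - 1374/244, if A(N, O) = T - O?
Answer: -1747937/376614 ≈ -4.6412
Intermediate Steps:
A(N, O) = -3 - O
H(16, -191)/((-63*(-50 + A(5, -4)))) - 1374/244 = (-16*(-191))/((-63*(-50 + (-3 - 1*(-4))))) - 1374/244 = 3056/((-63*(-50 + (-3 + 4)))) - 1374*1/244 = 3056/((-63*(-50 + 1))) - 687/122 = 3056/((-63*(-49))) - 687/122 = 3056/3087 - 687/122 = -1747937/376614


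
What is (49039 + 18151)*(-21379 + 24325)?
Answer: 197941740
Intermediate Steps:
(49039 + 18151)*(-21379 + 24325) = 67190*2946 = 197941740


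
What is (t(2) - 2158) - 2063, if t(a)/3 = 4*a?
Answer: -4197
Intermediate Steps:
t(a) = 12*a (t(a) = 3*(4*a) = 12*a)
(t(2) - 2158) - 2063 = (12*2 - 2158) - 2063 = (24 - 2158) - 2063 = -2134 - 2063 = -4197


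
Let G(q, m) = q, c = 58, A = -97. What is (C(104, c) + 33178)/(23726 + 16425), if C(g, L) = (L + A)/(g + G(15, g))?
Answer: 3948143/4777969 ≈ 0.82632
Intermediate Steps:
C(g, L) = (-97 + L)/(15 + g) (C(g, L) = (L - 97)/(g + 15) = (-97 + L)/(15 + g))
(C(104, c) + 33178)/(23726 + 16425) = ((-97 + 58)/(15 + 104) + 33178)/(23726 + 16425) = (-39/119 + 33178)/40151 = ((1/119)*(-39) + 33178)*(1/40151) = (-39/119 + 33178)*(1/40151) = (3948143/119)*(1/40151) = 3948143/4777969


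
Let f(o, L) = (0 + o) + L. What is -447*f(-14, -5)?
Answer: 8493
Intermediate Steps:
f(o, L) = L + o (f(o, L) = o + L = L + o)
-447*f(-14, -5) = -447*(-5 - 14) = -447*(-19) = 8493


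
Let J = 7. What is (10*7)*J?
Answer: 490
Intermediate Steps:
(10*7)*J = (10*7)*7 = 70*7 = 490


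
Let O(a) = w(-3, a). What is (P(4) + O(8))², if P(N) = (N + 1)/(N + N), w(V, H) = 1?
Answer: 169/64 ≈ 2.6406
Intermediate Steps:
O(a) = 1
P(N) = (1 + N)/(2*N) (P(N) = (1 + N)/((2*N)) = (1 + N)*(1/(2*N)) = (1 + N)/(2*N))
(P(4) + O(8))² = ((½)*(1 + 4)/4 + 1)² = ((½)*(¼)*5 + 1)² = (5/8 + 1)² = (13/8)² = 169/64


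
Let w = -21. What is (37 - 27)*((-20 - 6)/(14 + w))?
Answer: 260/7 ≈ 37.143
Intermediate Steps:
(37 - 27)*((-20 - 6)/(14 + w)) = (37 - 27)*((-20 - 6)/(14 - 21)) = 10*(-26/(-7)) = 10*(-26*(-1/7)) = 10*(26/7) = 260/7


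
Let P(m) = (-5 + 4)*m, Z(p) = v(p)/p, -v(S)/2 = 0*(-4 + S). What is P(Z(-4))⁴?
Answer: 0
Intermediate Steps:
v(S) = 0 (v(S) = -0*(-4 + S) = -2*0 = 0)
Z(p) = 0 (Z(p) = 0/p = 0)
P(m) = -m
P(Z(-4))⁴ = (-1*0)⁴ = 0⁴ = 0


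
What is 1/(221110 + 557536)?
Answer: 1/778646 ≈ 1.2843e-6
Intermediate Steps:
1/(221110 + 557536) = 1/778646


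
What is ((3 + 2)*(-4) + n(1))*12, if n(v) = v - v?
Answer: -240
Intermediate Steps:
n(v) = 0
((3 + 2)*(-4) + n(1))*12 = ((3 + 2)*(-4) + 0)*12 = (5*(-4) + 0)*12 = (-20 + 0)*12 = -20*12 = -240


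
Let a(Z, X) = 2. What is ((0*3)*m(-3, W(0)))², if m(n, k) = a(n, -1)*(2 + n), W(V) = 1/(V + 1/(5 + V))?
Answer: 0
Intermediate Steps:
m(n, k) = 4 + 2*n (m(n, k) = 2*(2 + n) = 4 + 2*n)
((0*3)*m(-3, W(0)))² = ((0*3)*(4 + 2*(-3)))² = (0*(4 - 6))² = (0*(-2))² = 0² = 0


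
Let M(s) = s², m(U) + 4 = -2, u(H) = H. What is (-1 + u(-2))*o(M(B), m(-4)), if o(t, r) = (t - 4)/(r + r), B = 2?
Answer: 0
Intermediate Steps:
m(U) = -6 (m(U) = -4 - 2 = -6)
o(t, r) = (-4 + t)/(2*r) (o(t, r) = (-4 + t)/((2*r)) = (-4 + t)*(1/(2*r)) = (-4 + t)/(2*r))
(-1 + u(-2))*o(M(B), m(-4)) = (-1 - 2)*((½)*(-4 + 2²)/(-6)) = -3*(-1)*(-4 + 4)/(2*6) = -3*(-1)*0/(2*6) = -3*0 = 0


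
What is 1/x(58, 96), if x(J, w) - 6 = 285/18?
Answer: 6/131 ≈ 0.045802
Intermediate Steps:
x(J, w) = 131/6 (x(J, w) = 6 + 285/18 = 6 + 285*(1/18) = 6 + 95/6 = 131/6)
1/x(58, 96) = 1/(131/6) = 6/131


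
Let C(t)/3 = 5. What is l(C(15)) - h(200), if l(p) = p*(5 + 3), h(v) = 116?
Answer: 4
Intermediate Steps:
C(t) = 15 (C(t) = 3*5 = 15)
l(p) = 8*p (l(p) = p*8 = 8*p)
l(C(15)) - h(200) = 8*15 - 1*116 = 120 - 116 = 4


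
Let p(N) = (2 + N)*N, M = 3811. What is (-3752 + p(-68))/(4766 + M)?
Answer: 736/8577 ≈ 0.085811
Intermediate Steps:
p(N) = N*(2 + N)
(-3752 + p(-68))/(4766 + M) = (-3752 - 68*(2 - 68))/(4766 + 3811) = (-3752 - 68*(-66))/8577 = (-3752 + 4488)*(1/8577) = 736*(1/8577) = 736/8577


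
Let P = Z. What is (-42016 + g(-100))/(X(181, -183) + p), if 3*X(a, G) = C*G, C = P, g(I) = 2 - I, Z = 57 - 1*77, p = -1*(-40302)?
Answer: -20957/20761 ≈ -1.0094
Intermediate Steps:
p = 40302
Z = -20 (Z = 57 - 77 = -20)
P = -20
C = -20
X(a, G) = -20*G/3 (X(a, G) = (-20*G)/3 = -20*G/3)
(-42016 + g(-100))/(X(181, -183) + p) = (-42016 + (2 - 1*(-100)))/(-20/3*(-183) + 40302) = (-42016 + (2 + 100))/(1220 + 40302) = (-42016 + 102)/41522 = -41914*1/41522 = -20957/20761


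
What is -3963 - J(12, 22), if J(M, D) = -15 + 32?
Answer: -3980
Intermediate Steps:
J(M, D) = 17
-3963 - J(12, 22) = -3963 - 1*17 = -3963 - 17 = -3980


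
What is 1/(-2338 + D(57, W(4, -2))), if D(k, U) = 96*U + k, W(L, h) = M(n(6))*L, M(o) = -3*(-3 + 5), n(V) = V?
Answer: -1/4585 ≈ -0.00021810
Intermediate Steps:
M(o) = -6 (M(o) = -3*2 = -6)
W(L, h) = -6*L
D(k, U) = k + 96*U
1/(-2338 + D(57, W(4, -2))) = 1/(-2338 + (57 + 96*(-6*4))) = 1/(-2338 + (57 + 96*(-24))) = 1/(-2338 + (57 - 2304)) = 1/(-2338 - 2247) = 1/(-4585) = -1/4585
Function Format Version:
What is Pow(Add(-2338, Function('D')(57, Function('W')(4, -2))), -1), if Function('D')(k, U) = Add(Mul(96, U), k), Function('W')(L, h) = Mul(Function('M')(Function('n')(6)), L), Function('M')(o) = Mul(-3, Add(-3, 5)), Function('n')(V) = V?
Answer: Rational(-1, 4585) ≈ -0.00021810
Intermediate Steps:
Function('M')(o) = -6 (Function('M')(o) = Mul(-3, 2) = -6)
Function('W')(L, h) = Mul(-6, L)
Function('D')(k, U) = Add(k, Mul(96, U))
Pow(Add(-2338, Function('D')(57, Function('W')(4, -2))), -1) = Pow(Add(-2338, Add(57, Mul(96, Mul(-6, 4)))), -1) = Pow(Add(-2338, Add(57, Mul(96, -24))), -1) = Pow(Add(-2338, Add(57, -2304)), -1) = Pow(Add(-2338, -2247), -1) = Pow(-4585, -1) = Rational(-1, 4585)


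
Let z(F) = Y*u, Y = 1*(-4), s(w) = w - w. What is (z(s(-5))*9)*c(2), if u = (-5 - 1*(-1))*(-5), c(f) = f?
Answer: -1440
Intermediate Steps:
s(w) = 0
Y = -4
u = 20 (u = (-5 + 1)*(-5) = -4*(-5) = 20)
z(F) = -80 (z(F) = -4*20 = -80)
(z(s(-5))*9)*c(2) = -80*9*2 = -720*2 = -1440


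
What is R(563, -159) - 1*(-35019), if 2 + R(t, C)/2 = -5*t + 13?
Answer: 29411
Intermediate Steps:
R(t, C) = 22 - 10*t (R(t, C) = -4 + 2*(-5*t + 13) = -4 + 2*(13 - 5*t) = -4 + (26 - 10*t) = 22 - 10*t)
R(563, -159) - 1*(-35019) = (22 - 10*563) - 1*(-35019) = (22 - 5630) + 35019 = -5608 + 35019 = 29411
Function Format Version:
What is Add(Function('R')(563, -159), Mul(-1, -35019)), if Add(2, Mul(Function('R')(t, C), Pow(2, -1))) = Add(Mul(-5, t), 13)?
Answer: 29411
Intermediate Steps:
Function('R')(t, C) = Add(22, Mul(-10, t)) (Function('R')(t, C) = Add(-4, Mul(2, Add(Mul(-5, t), 13))) = Add(-4, Mul(2, Add(13, Mul(-5, t)))) = Add(-4, Add(26, Mul(-10, t))) = Add(22, Mul(-10, t)))
Add(Function('R')(563, -159), Mul(-1, -35019)) = Add(Add(22, Mul(-10, 563)), Mul(-1, -35019)) = Add(Add(22, -5630), 35019) = Add(-5608, 35019) = 29411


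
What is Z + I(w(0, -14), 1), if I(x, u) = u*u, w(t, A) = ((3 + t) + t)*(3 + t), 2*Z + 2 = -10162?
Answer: -5081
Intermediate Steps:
Z = -5082 (Z = -1 + (½)*(-10162) = -1 - 5081 = -5082)
w(t, A) = (3 + t)*(3 + 2*t) (w(t, A) = (3 + 2*t)*(3 + t) = (3 + t)*(3 + 2*t))
I(x, u) = u²
Z + I(w(0, -14), 1) = -5082 + 1² = -5082 + 1 = -5081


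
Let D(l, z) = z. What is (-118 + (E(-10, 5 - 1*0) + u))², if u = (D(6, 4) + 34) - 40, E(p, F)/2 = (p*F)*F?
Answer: 384400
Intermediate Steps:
E(p, F) = 2*p*F² (E(p, F) = 2*((p*F)*F) = 2*((F*p)*F) = 2*(p*F²) = 2*p*F²)
u = -2 (u = (4 + 34) - 40 = 38 - 40 = -2)
(-118 + (E(-10, 5 - 1*0) + u))² = (-118 + (2*(-10)*(5 - 1*0)² - 2))² = (-118 + (2*(-10)*(5 + 0)² - 2))² = (-118 + (2*(-10)*5² - 2))² = (-118 + (2*(-10)*25 - 2))² = (-118 + (-500 - 2))² = (-118 - 502)² = (-620)² = 384400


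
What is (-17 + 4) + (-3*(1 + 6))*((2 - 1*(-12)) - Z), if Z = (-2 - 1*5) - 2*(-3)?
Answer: -328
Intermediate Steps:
Z = -1 (Z = (-2 - 5) + 6 = -7 + 6 = -1)
(-17 + 4) + (-3*(1 + 6))*((2 - 1*(-12)) - Z) = (-17 + 4) + (-3*(1 + 6))*((2 - 1*(-12)) - 1*(-1)) = -13 + (-3*7)*((2 + 12) + 1) = -13 - 21*(14 + 1) = -13 - 21*15 = -13 - 315 = -328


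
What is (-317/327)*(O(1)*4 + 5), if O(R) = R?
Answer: -951/109 ≈ -8.7248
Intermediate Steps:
(-317/327)*(O(1)*4 + 5) = (-317/327)*(1*4 + 5) = (-317*1/327)*(4 + 5) = -317/327*9 = -951/109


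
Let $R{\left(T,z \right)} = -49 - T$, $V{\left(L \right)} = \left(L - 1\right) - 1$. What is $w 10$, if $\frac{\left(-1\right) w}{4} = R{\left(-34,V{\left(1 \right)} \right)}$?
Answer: $600$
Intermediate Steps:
$V{\left(L \right)} = -2 + L$ ($V{\left(L \right)} = \left(-1 + L\right) - 1 = -2 + L$)
$w = 60$ ($w = - 4 \left(-49 - -34\right) = - 4 \left(-49 + 34\right) = \left(-4\right) \left(-15\right) = 60$)
$w 10 = 60 \cdot 10 = 600$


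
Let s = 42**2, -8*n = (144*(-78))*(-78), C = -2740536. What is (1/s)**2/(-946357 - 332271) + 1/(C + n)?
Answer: -6907473061/19686615680519424 ≈ -3.5087e-7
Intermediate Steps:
n = -109512 (n = -144*(-78)*(-78)/8 = -(-1404)*(-78) = -1/8*876096 = -109512)
s = 1764
(1/s)**2/(-946357 - 332271) + 1/(C + n) = (1/1764)**2/(-946357 - 332271) + 1/(-2740536 - 109512) = (1/1764)**2/(-1278628) + 1/(-2850048) = (1/3111696)*(-1/1278628) - 1/2850048 = -1/3978701633088 - 1/2850048 = -6907473061/19686615680519424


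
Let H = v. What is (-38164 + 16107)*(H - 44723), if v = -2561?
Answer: 1042943188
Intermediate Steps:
H = -2561
(-38164 + 16107)*(H - 44723) = (-38164 + 16107)*(-2561 - 44723) = -22057*(-47284) = 1042943188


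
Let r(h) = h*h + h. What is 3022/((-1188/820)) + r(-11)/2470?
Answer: -153015703/73359 ≈ -2085.8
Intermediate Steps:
r(h) = h + h² (r(h) = h² + h = h + h²)
3022/((-1188/820)) + r(-11)/2470 = 3022/((-1188/820)) - 11*(1 - 11)/2470 = 3022/((-1188*1/820)) - 11*(-10)*(1/2470) = 3022/(-297/205) + 110*(1/2470) = 3022*(-205/297) + 11/247 = -619510/297 + 11/247 = -153015703/73359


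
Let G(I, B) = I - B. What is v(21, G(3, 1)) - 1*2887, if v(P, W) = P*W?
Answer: -2845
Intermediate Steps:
v(21, G(3, 1)) - 1*2887 = 21*(3 - 1*1) - 1*2887 = 21*(3 - 1) - 2887 = 21*2 - 2887 = 42 - 2887 = -2845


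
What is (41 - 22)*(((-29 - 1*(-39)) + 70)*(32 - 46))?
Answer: -21280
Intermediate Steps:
(41 - 22)*(((-29 - 1*(-39)) + 70)*(32 - 46)) = 19*(((-29 + 39) + 70)*(-14)) = 19*((10 + 70)*(-14)) = 19*(80*(-14)) = 19*(-1120) = -21280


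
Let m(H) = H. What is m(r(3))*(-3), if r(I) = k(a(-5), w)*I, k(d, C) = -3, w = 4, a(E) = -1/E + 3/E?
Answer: 27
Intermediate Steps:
a(E) = 2/E
r(I) = -3*I
m(r(3))*(-3) = -3*3*(-3) = -9*(-3) = 27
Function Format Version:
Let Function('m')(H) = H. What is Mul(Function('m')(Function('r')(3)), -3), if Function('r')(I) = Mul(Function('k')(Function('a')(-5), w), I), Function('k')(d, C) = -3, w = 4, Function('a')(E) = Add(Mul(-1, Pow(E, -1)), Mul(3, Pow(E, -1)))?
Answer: 27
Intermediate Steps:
Function('a')(E) = Mul(2, Pow(E, -1))
Function('r')(I) = Mul(-3, I)
Mul(Function('m')(Function('r')(3)), -3) = Mul(Mul(-3, 3), -3) = Mul(-9, -3) = 27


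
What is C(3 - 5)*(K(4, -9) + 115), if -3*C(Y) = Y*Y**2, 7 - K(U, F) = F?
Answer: 1048/3 ≈ 349.33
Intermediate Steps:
K(U, F) = 7 - F
C(Y) = -Y**3/3 (C(Y) = -Y*Y**2/3 = -Y**3/3)
C(3 - 5)*(K(4, -9) + 115) = (-(3 - 5)**3/3)*((7 - 1*(-9)) + 115) = (-1/3*(-2)**3)*((7 + 9) + 115) = (-1/3*(-8))*(16 + 115) = (8/3)*131 = 1048/3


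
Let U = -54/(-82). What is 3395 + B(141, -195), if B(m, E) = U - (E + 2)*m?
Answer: 1254955/41 ≈ 30609.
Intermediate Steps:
U = 27/41 (U = -54*(-1/82) = 27/41 ≈ 0.65854)
B(m, E) = 27/41 - m*(2 + E) (B(m, E) = 27/41 - (E + 2)*m = 27/41 - (2 + E)*m = 27/41 - m*(2 + E))
3395 + B(141, -195) = 3395 + (27/41 - 2*141 - 1*(-195)*141) = 3395 + (27/41 - 282 + 27495) = 3395 + 1115760/41 = 1254955/41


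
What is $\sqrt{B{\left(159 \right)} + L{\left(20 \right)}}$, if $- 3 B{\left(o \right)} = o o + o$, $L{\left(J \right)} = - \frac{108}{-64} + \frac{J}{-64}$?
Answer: $\frac{i \sqrt{135658}}{4} \approx 92.079 i$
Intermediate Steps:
$L{\left(J \right)} = \frac{27}{16} - \frac{J}{64}$ ($L{\left(J \right)} = \left(-108\right) \left(- \frac{1}{64}\right) + J \left(- \frac{1}{64}\right) = \frac{27}{16} - \frac{J}{64}$)
$B{\left(o \right)} = - \frac{o}{3} - \frac{o^{2}}{3}$ ($B{\left(o \right)} = - \frac{o o + o}{3} = - \frac{o^{2} + o}{3} = - \frac{o + o^{2}}{3} = - \frac{o}{3} - \frac{o^{2}}{3}$)
$\sqrt{B{\left(159 \right)} + L{\left(20 \right)}} = \sqrt{\left(- \frac{1}{3}\right) 159 \left(1 + 159\right) + \left(\frac{27}{16} - \frac{5}{16}\right)} = \sqrt{\left(- \frac{1}{3}\right) 159 \cdot 160 + \left(\frac{27}{16} - \frac{5}{16}\right)} = \sqrt{-8480 + \frac{11}{8}} = \sqrt{- \frac{67829}{8}} = \frac{i \sqrt{135658}}{4}$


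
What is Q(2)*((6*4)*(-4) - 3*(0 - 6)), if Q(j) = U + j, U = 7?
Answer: -702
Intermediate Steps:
Q(j) = 7 + j
Q(2)*((6*4)*(-4) - 3*(0 - 6)) = (7 + 2)*((6*4)*(-4) - 3*(0 - 6)) = 9*(24*(-4) - 3*(-6)) = 9*(-96 + 18) = 9*(-78) = -702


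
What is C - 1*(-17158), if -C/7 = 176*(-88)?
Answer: 125574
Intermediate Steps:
C = 108416 (C = -1232*(-88) = -7*(-15488) = 108416)
C - 1*(-17158) = 108416 - 1*(-17158) = 108416 + 17158 = 125574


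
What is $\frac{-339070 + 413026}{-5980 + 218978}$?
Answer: $\frac{36978}{106499} \approx 0.34721$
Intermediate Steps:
$\frac{-339070 + 413026}{-5980 + 218978} = \frac{73956}{212998} = 73956 \cdot \frac{1}{212998} = \frac{36978}{106499}$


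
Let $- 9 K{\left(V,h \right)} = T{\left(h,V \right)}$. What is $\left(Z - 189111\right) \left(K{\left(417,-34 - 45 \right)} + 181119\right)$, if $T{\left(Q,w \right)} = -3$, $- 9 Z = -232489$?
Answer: $- \frac{798470014580}{27} \approx -2.9573 \cdot 10^{10}$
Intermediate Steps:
$Z = \frac{232489}{9}$ ($Z = \left(- \frac{1}{9}\right) \left(-232489\right) = \frac{232489}{9} \approx 25832.0$)
$K{\left(V,h \right)} = \frac{1}{3}$ ($K{\left(V,h \right)} = \left(- \frac{1}{9}\right) \left(-3\right) = \frac{1}{3}$)
$\left(Z - 189111\right) \left(K{\left(417,-34 - 45 \right)} + 181119\right) = \left(\frac{232489}{9} - 189111\right) \left(\frac{1}{3} + 181119\right) = \left(- \frac{1469510}{9}\right) \frac{543358}{3} = - \frac{798470014580}{27}$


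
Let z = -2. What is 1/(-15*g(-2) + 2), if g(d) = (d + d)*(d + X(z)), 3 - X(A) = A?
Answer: 1/182 ≈ 0.0054945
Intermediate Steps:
X(A) = 3 - A
g(d) = 2*d*(5 + d) (g(d) = (d + d)*(d + (3 - 1*(-2))) = (2*d)*(d + (3 + 2)) = (2*d)*(d + 5) = (2*d)*(5 + d) = 2*d*(5 + d))
1/(-15*g(-2) + 2) = 1/(-30*(-2)*(5 - 2) + 2) = 1/(-30*(-2)*3 + 2) = 1/(-15*(-12) + 2) = 1/(180 + 2) = 1/182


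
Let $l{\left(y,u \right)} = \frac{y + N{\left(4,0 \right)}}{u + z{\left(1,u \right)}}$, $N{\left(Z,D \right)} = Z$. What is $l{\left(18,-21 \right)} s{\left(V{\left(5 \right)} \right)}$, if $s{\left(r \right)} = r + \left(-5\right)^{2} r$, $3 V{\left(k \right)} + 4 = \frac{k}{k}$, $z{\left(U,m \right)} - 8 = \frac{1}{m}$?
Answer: $\frac{6006}{137} \approx 43.839$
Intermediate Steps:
$z{\left(U,m \right)} = 8 + \frac{1}{m}$
$V{\left(k \right)} = -1$ ($V{\left(k \right)} = - \frac{4}{3} + \frac{k \frac{1}{k}}{3} = - \frac{4}{3} + \frac{1}{3} \cdot 1 = - \frac{4}{3} + \frac{1}{3} = -1$)
$l{\left(y,u \right)} = \frac{4 + y}{8 + u + \frac{1}{u}}$ ($l{\left(y,u \right)} = \frac{y + 4}{u + \left(8 + \frac{1}{u}\right)} = \frac{4 + y}{8 + u + \frac{1}{u}}$)
$s{\left(r \right)} = 26 r$ ($s{\left(r \right)} = r + 25 r = 26 r$)
$l{\left(18,-21 \right)} s{\left(V{\left(5 \right)} \right)} = - \frac{21 \left(4 + 18\right)}{1 + \left(-21\right)^{2} + 8 \left(-21\right)} 26 \left(-1\right) = \left(-21\right) \frac{1}{1 + 441 - 168} \cdot 22 \left(-26\right) = \left(-21\right) \frac{1}{274} \cdot 22 \left(-26\right) = \left(- \frac{231}{137}\right) \left(-26\right) = \frac{6006}{137}$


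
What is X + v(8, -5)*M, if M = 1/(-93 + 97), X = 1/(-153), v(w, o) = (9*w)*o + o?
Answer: -55849/612 ≈ -91.257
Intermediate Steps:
v(w, o) = o + 9*o*w (v(w, o) = 9*o*w + o = o + 9*o*w)
X = -1/153 ≈ -0.0065359
M = ¼ (M = 1/4 = ¼ ≈ 0.25000)
X + v(8, -5)*M = -1/153 - 5*(1 + 9*8)*(¼) = -1/153 - 5*(1 + 72)*(¼) = -1/153 - 5*73*(¼) = -1/153 - 365*¼ = -1/153 - 365/4 = -55849/612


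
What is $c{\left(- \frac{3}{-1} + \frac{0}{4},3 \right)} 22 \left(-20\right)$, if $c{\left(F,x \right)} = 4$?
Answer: $-1760$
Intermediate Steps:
$c{\left(- \frac{3}{-1} + \frac{0}{4},3 \right)} 22 \left(-20\right) = 4 \cdot 22 \left(-20\right) = 88 \left(-20\right) = -1760$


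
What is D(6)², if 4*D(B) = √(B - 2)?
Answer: ¼ ≈ 0.25000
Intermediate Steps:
D(B) = √(-2 + B)/4 (D(B) = √(B - 2)/4 = √(-2 + B)/4)
D(6)² = (√(-2 + 6)/4)² = (√4/4)² = ((¼)*2)² = (½)² = ¼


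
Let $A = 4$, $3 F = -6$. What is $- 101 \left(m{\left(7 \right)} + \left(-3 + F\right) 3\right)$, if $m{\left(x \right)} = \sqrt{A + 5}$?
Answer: $1212$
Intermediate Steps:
$F = -2$ ($F = \frac{1}{3} \left(-6\right) = -2$)
$m{\left(x \right)} = 3$ ($m{\left(x \right)} = \sqrt{4 + 5} = \sqrt{9} = 3$)
$- 101 \left(m{\left(7 \right)} + \left(-3 + F\right) 3\right) = - 101 \left(3 + \left(-3 - 2\right) 3\right) = - 101 \left(3 - 15\right) = \left(-101\right) \left(-12\right) = 1212$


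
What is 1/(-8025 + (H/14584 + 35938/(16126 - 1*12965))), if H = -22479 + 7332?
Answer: -46100024/369476452475 ≈ -0.00012477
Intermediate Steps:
H = -15147
1/(-8025 + (H/14584 + 35938/(16126 - 1*12965))) = 1/(-8025 + (-15147/14584 + 35938/(16126 - 1*12965))) = 1/(-8025 + (-15147*1/14584 + 35938/(16126 - 12965))) = 1/(-8025 + (-15147/14584 + 35938/3161)) = 1/(-8025 + 476240125/46100024) = 1/(-369476452475/46100024) = -46100024/369476452475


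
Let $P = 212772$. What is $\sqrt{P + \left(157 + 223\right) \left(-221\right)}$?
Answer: $2 \sqrt{32198} \approx 358.88$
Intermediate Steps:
$\sqrt{P + \left(157 + 223\right) \left(-221\right)} = \sqrt{212772 + \left(157 + 223\right) \left(-221\right)} = \sqrt{212772 + 380 \left(-221\right)} = \sqrt{212772 - 83980} = \sqrt{128792} = 2 \sqrt{32198}$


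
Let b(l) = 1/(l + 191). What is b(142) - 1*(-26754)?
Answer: 8909083/333 ≈ 26754.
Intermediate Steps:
b(l) = 1/(191 + l)
b(142) - 1*(-26754) = 1/(191 + 142) - 1*(-26754) = 1/333 + 26754 = 8909083/333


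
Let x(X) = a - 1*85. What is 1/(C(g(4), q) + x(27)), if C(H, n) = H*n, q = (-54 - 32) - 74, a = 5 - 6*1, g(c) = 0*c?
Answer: -1/86 ≈ -0.011628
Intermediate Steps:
g(c) = 0
a = -1 (a = 5 - 6 = -1)
q = -160 (q = -86 - 74 = -160)
x(X) = -86 (x(X) = -1 - 1*85 = -1 - 85 = -86)
1/(C(g(4), q) + x(27)) = 1/(0*(-160) - 86) = 1/(0 - 86) = 1/(-86) = -1/86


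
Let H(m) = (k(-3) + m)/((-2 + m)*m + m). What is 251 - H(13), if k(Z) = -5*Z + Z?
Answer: 39131/156 ≈ 250.84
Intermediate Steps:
k(Z) = -4*Z
H(m) = (12 + m)/(m + m*(-2 + m)) (H(m) = (-4*(-3) + m)/((-2 + m)*m + m) = (12 + m)/(m*(-2 + m) + m) = (12 + m)/(m + m*(-2 + m)))
251 - H(13) = 251 - (12 + 13)/(13*(-1 + 13)) = 251 - 25/(13*12) = 251 - 1*25/156 = 251 - 25/156 = 39131/156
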